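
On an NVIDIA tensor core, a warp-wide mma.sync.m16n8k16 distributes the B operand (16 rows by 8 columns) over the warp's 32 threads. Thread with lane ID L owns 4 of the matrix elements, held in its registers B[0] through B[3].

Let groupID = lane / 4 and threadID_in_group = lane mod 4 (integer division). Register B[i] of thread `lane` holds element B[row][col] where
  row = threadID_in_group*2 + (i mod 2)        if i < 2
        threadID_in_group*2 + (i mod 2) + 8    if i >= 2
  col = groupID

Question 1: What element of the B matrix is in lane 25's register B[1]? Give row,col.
25: grp=6,tig=1
[1] (1*2+1+0,6) = (3,6)

3,6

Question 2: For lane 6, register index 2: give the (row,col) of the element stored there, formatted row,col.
lane 6: G=1 (6/4), T=2 (6%4)
i=2: r=2*2+0+8=12, c=G=1

12,1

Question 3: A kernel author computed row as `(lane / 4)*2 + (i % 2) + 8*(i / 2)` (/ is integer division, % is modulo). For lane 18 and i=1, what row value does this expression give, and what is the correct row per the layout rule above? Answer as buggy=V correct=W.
`(lane / 4)*2 + (i % 2) + 8*(i / 2)`[18,1]=>9
L=18=>grp=18>>2=4, tig=18&3=2
[1]=>row 2·2+1+0=5  col grp=4
row: 9 vs 5

buggy=9 correct=5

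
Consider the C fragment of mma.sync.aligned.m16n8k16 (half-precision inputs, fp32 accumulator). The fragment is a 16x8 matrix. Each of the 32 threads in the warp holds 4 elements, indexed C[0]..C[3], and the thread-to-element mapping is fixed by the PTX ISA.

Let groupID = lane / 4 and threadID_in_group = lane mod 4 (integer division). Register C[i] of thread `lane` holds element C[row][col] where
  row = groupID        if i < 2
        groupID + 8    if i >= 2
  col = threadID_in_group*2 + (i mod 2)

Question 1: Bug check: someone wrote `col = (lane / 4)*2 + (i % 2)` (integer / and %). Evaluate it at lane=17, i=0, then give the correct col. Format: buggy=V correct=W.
buggy=8 correct=2

`(lane / 4)*2 + (i % 2)`[17,0]⇒8
17: gr=4,th=1
[0] (4+0,1*2+0) = (4,2)
col: 8 vs 2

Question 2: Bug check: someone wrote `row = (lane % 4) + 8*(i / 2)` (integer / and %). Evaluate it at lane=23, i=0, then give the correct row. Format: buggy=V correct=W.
`(lane % 4) + 8*(i / 2)`[23,0]→3
23: G=5,T=3
[0] (5+0,3*2+0) = (5,6)
row: 3 vs 5

buggy=3 correct=5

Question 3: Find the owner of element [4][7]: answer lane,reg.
19,1

r=4->g=4,rb=0  c=7->t=3,b0=1
L=4*4+3=19  i=0*2+1=1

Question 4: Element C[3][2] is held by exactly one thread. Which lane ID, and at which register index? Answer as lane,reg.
r=3→G=3,rhi=0  c=2→T=1,p=0
L=3*4+1=13  i=0*2+0=0

13,0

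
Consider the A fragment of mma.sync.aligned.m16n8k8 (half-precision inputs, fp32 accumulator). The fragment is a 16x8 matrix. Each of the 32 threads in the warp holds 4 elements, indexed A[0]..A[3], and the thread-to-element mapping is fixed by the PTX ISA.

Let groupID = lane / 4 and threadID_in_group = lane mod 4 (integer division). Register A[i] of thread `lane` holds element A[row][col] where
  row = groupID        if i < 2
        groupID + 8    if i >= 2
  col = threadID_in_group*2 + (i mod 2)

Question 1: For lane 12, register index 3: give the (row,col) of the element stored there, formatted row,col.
11,1

lane 12⇒12/4=3, 12 mod 4=0
i=3  r:3+8⇒11  c:2·0+1⇒1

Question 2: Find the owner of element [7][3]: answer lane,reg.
29,1

r=7->g=7,rb=0  c=3->t=1,b0=1
L=7*4+1=29  i=0*2+1=1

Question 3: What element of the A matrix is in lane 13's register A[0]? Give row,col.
lane 13->13/4=3, 13 mod 4=1
i=0  r:3+0->3  c:2·1+0->2

3,2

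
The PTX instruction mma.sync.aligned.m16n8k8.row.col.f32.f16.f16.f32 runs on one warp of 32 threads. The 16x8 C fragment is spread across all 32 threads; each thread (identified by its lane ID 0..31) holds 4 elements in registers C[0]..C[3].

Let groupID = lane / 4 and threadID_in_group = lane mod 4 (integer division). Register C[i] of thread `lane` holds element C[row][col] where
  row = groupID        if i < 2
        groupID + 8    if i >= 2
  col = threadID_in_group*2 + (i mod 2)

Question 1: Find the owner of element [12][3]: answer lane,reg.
17,3

r=12→G=4,rhi=1  c=3→T=1,p=1
L=4*4+1=17  i=1*2+1=3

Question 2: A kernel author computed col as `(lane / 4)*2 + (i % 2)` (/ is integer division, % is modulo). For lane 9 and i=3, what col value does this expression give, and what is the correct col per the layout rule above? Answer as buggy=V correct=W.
`(lane / 4)*2 + (i % 2)`[9,3]->5
L=9->gid=9>>2=2, tid=9&3=1
[3]->row 2+8=10  col 1·2+1=3
col: 5 vs 3

buggy=5 correct=3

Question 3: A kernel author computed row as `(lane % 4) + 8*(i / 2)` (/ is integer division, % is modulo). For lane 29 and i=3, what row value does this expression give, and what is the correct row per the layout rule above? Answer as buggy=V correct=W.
buggy=9 correct=15

`(lane % 4) + 8*(i / 2)`[29,3]⇒9
29: gr=7,th=1
[3] (7+8,1*2+1) = (15,3)
row: 9 vs 15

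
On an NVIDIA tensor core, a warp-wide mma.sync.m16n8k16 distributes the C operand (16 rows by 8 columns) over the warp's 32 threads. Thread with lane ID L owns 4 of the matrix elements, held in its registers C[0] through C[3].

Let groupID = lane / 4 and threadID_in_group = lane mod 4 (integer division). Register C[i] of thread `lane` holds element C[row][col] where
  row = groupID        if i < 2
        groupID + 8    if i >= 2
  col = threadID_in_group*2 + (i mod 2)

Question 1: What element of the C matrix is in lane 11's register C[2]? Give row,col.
11: gr=2,th=3
[2] (2+8,3*2+0) = (10,6)

10,6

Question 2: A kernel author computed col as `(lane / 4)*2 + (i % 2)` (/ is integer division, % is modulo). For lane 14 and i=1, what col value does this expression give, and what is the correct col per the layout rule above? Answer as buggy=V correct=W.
buggy=7 correct=5

`(lane / 4)*2 + (i % 2)`[14,1]=>7
14: grp=3,tig=2
[1] (3+0,2*2+1) = (3,5)
col: 7 vs 5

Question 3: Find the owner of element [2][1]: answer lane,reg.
8,1

r:2=>grp=2,rB=0  c:1=>tig=0,lo=1
L=2*4+0=8  i=0*2+1=1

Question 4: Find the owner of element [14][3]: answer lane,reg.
r:14=>grp=6,rB=1  c:3=>tig=1,lo=1
L=6*4+1=25  i=1*2+1=3

25,3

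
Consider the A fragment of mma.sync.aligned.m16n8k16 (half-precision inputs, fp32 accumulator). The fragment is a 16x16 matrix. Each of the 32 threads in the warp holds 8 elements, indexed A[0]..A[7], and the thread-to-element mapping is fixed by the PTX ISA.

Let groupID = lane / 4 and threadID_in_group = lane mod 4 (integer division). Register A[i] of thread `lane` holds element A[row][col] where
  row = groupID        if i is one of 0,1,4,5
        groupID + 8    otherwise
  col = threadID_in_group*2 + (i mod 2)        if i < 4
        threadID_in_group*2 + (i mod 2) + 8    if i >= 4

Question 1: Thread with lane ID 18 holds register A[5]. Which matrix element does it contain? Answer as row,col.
4,13

18: grp=4,tig=2
[5] (4+0,2*2+1+8) = (4,13)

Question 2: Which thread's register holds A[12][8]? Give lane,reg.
r=12⇒gr=4,Rb=1  c=8⇒Cb=1,th=0,odd=0
L=4*4+0=16  i=1*4+1*2+0=6

16,6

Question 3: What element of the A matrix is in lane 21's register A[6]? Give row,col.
13,10

L=21->g=21>>2=5, t=21&3=1
[6]->row 5+8=13  col 1·2+0+8=10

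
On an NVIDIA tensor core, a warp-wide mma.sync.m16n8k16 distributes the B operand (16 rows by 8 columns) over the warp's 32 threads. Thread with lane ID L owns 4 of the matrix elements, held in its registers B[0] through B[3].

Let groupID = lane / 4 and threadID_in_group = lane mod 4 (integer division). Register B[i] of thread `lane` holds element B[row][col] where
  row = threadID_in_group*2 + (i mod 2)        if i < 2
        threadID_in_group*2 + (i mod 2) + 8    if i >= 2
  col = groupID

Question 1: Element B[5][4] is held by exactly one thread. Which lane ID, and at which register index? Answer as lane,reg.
c:4=>grp=4  r:5=>rB=0,tig=2,lo=1
L=4*4+2=18  i=0*2+1=1

18,1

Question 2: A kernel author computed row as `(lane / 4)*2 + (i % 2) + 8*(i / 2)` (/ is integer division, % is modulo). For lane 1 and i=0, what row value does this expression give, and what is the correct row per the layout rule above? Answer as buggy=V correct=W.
`(lane / 4)*2 + (i % 2) + 8*(i / 2)`[1,0]⇒0
lane 1: gr=0 (1/4), th=1 (1%4)
i=0: r=1*2+0+0=2, c=gr=0
row: 0 vs 2

buggy=0 correct=2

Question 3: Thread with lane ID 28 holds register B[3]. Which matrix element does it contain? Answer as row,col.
9,7

lane 28->28/4=7, 28 mod 4=0
i=3  r:2·0+1+8->9  c:7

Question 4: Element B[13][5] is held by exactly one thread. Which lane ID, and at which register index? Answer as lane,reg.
c=5->g=5  r=13->rb=1,t=2,b0=1
L=5*4+2=22  i=1*2+1=3

22,3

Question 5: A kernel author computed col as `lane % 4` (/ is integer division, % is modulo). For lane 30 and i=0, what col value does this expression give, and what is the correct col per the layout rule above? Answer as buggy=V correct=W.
buggy=2 correct=7

`lane % 4`[30,0]->2
L=30->g=30>>2=7, t=30&3=2
[0]->row 2·2+0+0=4  col g=7
col: 2 vs 7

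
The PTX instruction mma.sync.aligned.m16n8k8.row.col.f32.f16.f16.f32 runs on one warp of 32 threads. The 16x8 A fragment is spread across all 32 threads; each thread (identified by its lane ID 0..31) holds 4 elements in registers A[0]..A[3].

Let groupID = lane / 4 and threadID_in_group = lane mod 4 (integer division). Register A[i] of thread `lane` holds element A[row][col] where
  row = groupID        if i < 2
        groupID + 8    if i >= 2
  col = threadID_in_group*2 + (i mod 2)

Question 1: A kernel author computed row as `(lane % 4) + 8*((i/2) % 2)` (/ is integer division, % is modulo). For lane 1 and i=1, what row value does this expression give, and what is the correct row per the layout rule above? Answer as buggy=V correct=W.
`(lane % 4) + 8*((i/2) % 2)`[1,1]⇒1
L=1⇒gr=1>>2=0, th=1&3=1
[1]⇒row 0+0=0  col 1·2+1=3
row: 1 vs 0

buggy=1 correct=0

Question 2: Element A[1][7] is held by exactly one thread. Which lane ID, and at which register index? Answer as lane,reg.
r=1->g=1,rb=0  c=7->t=3,b0=1
L=1*4+3=7  i=0*2+1=1

7,1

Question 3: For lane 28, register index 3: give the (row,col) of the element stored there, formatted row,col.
15,1

28: gid=7,tid=0
[3] (7+8,0*2+1) = (15,1)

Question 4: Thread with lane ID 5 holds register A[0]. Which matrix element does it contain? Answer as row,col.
L=5=>grp=5>>2=1, tig=5&3=1
[0]=>row 1+0=1  col 1·2+0=2

1,2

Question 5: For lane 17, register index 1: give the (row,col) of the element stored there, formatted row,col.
lane 17: G=4 (17/4), T=1 (17%4)
i=1: r=4+0=4, c=1*2+1=3

4,3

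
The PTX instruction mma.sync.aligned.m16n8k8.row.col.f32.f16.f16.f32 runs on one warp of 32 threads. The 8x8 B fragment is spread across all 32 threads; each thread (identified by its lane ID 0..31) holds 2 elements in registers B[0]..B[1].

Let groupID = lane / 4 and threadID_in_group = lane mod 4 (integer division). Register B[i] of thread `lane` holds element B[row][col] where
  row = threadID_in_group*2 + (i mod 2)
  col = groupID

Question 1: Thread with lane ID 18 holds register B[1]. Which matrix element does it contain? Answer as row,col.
5,4

18: grp=4,tig=2
[1] (2*2+1,4) = (5,4)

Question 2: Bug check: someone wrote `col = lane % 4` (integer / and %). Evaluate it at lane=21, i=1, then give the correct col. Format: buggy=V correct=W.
`lane % 4`[21,1]->1
lane 21->21/4=5, 21 mod 4=1
i=1  r:2·1+1->3  c:5
col: 1 vs 5

buggy=1 correct=5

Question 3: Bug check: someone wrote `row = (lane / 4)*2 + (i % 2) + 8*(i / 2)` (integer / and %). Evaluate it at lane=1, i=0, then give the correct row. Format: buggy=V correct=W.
buggy=0 correct=2

`(lane / 4)*2 + (i % 2) + 8*(i / 2)`[1,0]→0
L=1→G=1>>2=0, T=1&3=1
[0]→row 1·2+0=2  col G=0
row: 0 vs 2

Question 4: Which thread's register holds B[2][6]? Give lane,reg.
25,0

c=6⇒gr=6  r=2⇒th=1,odd=0
L=6*4+1=25  i=0=0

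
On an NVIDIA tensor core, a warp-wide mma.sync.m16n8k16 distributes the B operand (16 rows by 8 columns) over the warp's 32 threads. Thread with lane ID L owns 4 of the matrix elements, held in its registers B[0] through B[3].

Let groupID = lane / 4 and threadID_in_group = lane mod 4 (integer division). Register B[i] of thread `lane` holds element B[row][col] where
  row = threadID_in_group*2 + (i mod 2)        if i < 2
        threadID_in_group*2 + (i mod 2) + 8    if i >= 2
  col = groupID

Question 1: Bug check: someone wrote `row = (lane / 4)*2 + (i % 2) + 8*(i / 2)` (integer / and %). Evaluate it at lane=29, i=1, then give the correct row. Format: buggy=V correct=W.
`(lane / 4)*2 + (i % 2) + 8*(i / 2)`[29,1]->15
lane 29: gid=7 (29/4), tid=1 (29%4)
i=1: r=1*2+1+0=3, c=gid=7
row: 15 vs 3

buggy=15 correct=3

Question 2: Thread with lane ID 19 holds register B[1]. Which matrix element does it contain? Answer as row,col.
19: gid=4,tid=3
[1] (3*2+1+0,4) = (7,4)

7,4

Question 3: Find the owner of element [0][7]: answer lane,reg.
28,0

c=7->g=7  r=0->rb=0,t=0,b0=0
L=7*4+0=28  i=0*2+0=0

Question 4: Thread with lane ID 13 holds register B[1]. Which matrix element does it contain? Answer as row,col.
lane 13: gid=3 (13/4), tid=1 (13%4)
i=1: r=1*2+1+0=3, c=gid=3

3,3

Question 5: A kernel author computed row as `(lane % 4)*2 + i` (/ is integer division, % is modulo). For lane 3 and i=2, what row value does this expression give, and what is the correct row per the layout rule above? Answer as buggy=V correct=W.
`(lane % 4)*2 + i`[3,2]⇒8
3: gr=0,th=3
[2] (3*2+0+8,0) = (14,0)
row: 8 vs 14

buggy=8 correct=14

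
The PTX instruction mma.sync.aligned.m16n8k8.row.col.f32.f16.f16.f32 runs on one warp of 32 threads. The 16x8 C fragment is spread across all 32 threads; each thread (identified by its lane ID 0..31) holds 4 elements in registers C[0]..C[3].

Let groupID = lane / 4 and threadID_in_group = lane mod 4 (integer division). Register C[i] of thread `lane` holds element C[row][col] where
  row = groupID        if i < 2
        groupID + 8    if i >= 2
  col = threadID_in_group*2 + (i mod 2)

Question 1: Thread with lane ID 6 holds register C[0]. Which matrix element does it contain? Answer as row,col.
L=6->g=6>>2=1, t=6&3=2
[0]->row 1+0=1  col 2·2+0=4

1,4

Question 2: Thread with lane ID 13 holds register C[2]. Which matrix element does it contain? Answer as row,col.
lane 13: gr=3 (13/4), th=1 (13%4)
i=2: r=3+8=11, c=1*2+0=2

11,2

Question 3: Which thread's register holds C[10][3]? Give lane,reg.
9,3

r: 10->gid=2,r8=1  c: 3->tid=1,i&1=1
L=2*4+1=9  i=1*2+1=3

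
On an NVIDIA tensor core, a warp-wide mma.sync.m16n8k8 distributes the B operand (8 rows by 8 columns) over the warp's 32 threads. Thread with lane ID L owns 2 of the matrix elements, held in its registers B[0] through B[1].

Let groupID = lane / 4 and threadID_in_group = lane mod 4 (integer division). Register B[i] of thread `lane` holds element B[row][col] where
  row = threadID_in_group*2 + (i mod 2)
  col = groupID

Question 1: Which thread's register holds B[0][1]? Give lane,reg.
c:1=>grp=1  r:0=>tig=0,lo=0
L=1*4+0=4  i=0=0

4,0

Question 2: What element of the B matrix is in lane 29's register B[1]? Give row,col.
3,7

lane 29→29/4=7, 29 mod 4=1
i=1  r:2·1+1→3  c:7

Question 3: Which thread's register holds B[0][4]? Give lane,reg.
16,0

c=4->g=4  r=0->t=0,b0=0
L=4*4+0=16  i=0=0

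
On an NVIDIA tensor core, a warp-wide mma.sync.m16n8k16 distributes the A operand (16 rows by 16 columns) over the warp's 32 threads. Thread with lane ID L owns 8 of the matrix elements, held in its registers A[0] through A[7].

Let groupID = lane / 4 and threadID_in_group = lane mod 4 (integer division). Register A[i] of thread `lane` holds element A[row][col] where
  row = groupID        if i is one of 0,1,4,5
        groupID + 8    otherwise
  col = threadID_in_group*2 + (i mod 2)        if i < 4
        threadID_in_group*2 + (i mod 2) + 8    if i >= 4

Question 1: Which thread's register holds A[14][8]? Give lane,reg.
r=14⇒gr=6,Rb=1  c=8⇒Cb=1,th=0,odd=0
L=6*4+0=24  i=1*4+1*2+0=6

24,6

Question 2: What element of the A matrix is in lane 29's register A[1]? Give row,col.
7,3

29: gr=7,th=1
[1] (7+0,1*2+1+0) = (7,3)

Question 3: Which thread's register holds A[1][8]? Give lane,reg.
r:1=>grp=1,rB=0  c:8=>cB=1,tig=0,lo=0
L=1*4+0=4  i=1*4+0*2+0=4

4,4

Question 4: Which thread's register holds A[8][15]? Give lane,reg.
r=8->g=0,rb=1  c=15->cb=1,t=3,b0=1
L=0*4+3=3  i=1*4+1*2+1=7

3,7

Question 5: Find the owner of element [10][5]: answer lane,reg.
10,3

r:10=>grp=2,rB=1  c:5=>cB=0,tig=2,lo=1
L=2*4+2=10  i=0*4+1*2+1=3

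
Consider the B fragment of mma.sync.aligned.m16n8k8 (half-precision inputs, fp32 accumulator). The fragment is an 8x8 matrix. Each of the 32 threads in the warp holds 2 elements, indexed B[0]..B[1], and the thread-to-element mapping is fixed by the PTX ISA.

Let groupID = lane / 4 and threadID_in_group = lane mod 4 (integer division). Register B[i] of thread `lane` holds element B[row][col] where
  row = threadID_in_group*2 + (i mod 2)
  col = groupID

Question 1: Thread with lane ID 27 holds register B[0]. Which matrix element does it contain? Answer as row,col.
6,6

L=27→G=27>>2=6, T=27&3=3
[0]→row 3·2+0=6  col G=6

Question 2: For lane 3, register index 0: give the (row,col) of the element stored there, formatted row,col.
L=3=>grp=3>>2=0, tig=3&3=3
[0]=>row 3·2+0=6  col grp=0

6,0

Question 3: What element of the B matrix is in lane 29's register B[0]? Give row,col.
2,7

lane 29=>29/4=7, 29 mod 4=1
i=0  r:2·1+0=>2  c:7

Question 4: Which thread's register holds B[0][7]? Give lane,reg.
28,0

c=7->g=7  r=0->t=0,b0=0
L=7*4+0=28  i=0=0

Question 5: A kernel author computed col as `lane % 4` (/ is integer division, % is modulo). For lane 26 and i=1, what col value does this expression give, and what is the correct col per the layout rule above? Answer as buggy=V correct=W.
buggy=2 correct=6

`lane % 4`[26,1]->2
lane 26: gid=6 (26/4), tid=2 (26%4)
i=1: r=2*2+1=5, c=gid=6
col: 2 vs 6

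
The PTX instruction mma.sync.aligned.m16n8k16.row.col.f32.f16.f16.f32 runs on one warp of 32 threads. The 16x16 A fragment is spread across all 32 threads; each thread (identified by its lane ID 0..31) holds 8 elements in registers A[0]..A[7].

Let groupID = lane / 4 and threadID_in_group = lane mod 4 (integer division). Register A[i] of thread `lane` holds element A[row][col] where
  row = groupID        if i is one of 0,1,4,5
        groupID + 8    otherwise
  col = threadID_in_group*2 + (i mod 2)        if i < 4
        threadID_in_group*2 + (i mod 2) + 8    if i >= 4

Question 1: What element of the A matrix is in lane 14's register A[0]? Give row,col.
lane 14⇒14/4=3, 14 mod 4=2
i=0  r:3+0⇒3  c:2·2+0+0⇒4

3,4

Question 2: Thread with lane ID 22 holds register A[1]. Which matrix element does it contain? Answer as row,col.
5,5

lane 22: G=5 (22/4), T=2 (22%4)
i=1: r=5+0=5, c=2*2+1+0=5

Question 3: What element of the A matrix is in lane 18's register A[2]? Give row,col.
12,4

lane 18->18/4=4, 18 mod 4=2
i=2  r:4+8->12  c:2·2+0+0->4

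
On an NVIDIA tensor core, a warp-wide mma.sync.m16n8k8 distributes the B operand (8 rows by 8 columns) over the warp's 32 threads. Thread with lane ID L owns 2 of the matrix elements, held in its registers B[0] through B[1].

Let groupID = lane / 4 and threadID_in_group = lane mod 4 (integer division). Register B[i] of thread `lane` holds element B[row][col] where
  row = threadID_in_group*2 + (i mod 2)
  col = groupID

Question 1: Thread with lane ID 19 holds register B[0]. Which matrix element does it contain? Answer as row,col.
lane 19: grp=4 (19/4), tig=3 (19%4)
i=0: r=3*2+0=6, c=grp=4

6,4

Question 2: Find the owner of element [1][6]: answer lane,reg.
24,1

c: 6->gid=6  r: 1->tid=0,i&1=1
L=6*4+0=24  i=1=1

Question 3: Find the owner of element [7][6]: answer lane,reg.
c=6⇒gr=6  r=7⇒th=3,odd=1
L=6*4+3=27  i=1=1

27,1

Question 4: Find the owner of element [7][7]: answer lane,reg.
31,1

c=7->g=7  r=7->t=3,b0=1
L=7*4+3=31  i=1=1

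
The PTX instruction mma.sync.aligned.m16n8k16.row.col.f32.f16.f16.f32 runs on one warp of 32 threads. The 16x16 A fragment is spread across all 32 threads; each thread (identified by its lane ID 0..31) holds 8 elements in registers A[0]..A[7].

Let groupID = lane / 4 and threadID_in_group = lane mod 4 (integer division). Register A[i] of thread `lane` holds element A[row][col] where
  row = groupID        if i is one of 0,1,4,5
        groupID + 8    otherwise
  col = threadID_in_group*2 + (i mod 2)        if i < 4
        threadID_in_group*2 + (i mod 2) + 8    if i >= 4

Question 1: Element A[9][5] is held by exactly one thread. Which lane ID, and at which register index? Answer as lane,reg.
r=9⇒gr=1,Rb=1  c=5⇒Cb=0,th=2,odd=1
L=1*4+2=6  i=0*4+1*2+1=3

6,3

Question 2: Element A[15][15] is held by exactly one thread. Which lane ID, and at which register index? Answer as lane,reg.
r: 15->gid=7,r8=1  c: 15->c8=1,tid=3,i&1=1
L=7*4+3=31  i=1*4+1*2+1=7

31,7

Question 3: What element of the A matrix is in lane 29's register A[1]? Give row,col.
7,3

29: grp=7,tig=1
[1] (7+0,1*2+1+0) = (7,3)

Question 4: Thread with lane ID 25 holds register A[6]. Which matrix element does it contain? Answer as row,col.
14,10

25: g=6,t=1
[6] (6+8,1*2+0+8) = (14,10)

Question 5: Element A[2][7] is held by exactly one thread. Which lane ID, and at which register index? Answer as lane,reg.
r=2⇒gr=2,Rb=0  c=7⇒Cb=0,th=3,odd=1
L=2*4+3=11  i=0*4+0*2+1=1

11,1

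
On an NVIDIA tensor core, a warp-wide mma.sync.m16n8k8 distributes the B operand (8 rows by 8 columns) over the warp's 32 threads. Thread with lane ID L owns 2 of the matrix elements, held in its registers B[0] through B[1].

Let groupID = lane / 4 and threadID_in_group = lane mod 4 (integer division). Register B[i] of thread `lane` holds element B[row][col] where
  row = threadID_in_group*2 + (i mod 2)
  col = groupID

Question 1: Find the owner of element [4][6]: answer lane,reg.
c:6=>grp=6  r:4=>tig=2,lo=0
L=6*4+2=26  i=0=0

26,0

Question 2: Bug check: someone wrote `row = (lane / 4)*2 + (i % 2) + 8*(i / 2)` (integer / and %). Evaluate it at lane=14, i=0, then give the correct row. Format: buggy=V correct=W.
`(lane / 4)*2 + (i % 2) + 8*(i / 2)`[14,0]->6
lane 14: g=3 (14/4), t=2 (14%4)
i=0: r=2*2+0=4, c=g=3
row: 6 vs 4

buggy=6 correct=4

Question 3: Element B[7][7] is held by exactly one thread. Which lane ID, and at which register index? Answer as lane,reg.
31,1

c=7⇒gr=7  r=7⇒th=3,odd=1
L=7*4+3=31  i=1=1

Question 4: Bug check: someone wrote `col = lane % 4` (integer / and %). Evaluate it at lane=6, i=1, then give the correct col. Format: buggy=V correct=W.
`lane % 4`[6,1]->2
L=6->g=6>>2=1, t=6&3=2
[1]->row 2·2+1=5  col g=1
col: 2 vs 1

buggy=2 correct=1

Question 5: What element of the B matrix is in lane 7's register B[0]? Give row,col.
L=7->g=7>>2=1, t=7&3=3
[0]->row 3·2+0=6  col g=1

6,1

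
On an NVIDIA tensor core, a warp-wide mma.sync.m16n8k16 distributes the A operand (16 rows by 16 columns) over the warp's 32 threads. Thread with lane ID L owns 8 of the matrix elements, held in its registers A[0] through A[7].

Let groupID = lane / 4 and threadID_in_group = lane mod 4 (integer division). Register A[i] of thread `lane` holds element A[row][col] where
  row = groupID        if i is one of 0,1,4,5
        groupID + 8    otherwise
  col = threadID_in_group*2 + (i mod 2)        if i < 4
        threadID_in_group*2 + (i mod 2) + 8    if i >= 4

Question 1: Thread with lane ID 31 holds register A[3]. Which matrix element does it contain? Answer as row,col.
15,7

L=31->g=31>>2=7, t=31&3=3
[3]->row 7+8=15  col 3·2+1+0=7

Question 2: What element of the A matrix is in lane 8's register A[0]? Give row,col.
8: grp=2,tig=0
[0] (2+0,0*2+0+0) = (2,0)

2,0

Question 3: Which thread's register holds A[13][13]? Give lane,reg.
r=13→G=5,rhi=1  c=13→chi=1,T=2,p=1
L=5*4+2=22  i=1*4+1*2+1=7

22,7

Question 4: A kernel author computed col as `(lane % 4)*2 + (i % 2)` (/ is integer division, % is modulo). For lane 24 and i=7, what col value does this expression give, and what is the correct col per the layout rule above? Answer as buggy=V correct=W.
`(lane % 4)*2 + (i % 2)`[24,7]=>1
lane 24=>24/4=6, 24 mod 4=0
i=7  r:6+8=>14  c:2·0+1+8=>9
col: 1 vs 9

buggy=1 correct=9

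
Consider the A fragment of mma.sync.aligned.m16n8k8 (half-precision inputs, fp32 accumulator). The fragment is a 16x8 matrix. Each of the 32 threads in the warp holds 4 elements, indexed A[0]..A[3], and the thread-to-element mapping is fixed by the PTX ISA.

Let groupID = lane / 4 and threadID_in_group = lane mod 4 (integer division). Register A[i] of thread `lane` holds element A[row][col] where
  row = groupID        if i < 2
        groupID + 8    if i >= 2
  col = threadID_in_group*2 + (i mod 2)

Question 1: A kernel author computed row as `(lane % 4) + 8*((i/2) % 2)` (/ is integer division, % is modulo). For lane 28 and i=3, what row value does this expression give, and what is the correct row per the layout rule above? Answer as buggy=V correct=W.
buggy=8 correct=15

`(lane % 4) + 8*((i/2) % 2)`[28,3]⇒8
L=28⇒gr=28>>2=7, th=28&3=0
[3]⇒row 7+8=15  col 0·2+1=1
row: 8 vs 15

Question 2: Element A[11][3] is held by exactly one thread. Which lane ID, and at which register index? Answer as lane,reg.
r=11⇒gr=3,Rb=1  c=3⇒th=1,odd=1
L=3*4+1=13  i=1*2+1=3

13,3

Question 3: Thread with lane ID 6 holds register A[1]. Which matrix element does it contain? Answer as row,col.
1,5

L=6→G=6>>2=1, T=6&3=2
[1]→row 1+0=1  col 2·2+1=5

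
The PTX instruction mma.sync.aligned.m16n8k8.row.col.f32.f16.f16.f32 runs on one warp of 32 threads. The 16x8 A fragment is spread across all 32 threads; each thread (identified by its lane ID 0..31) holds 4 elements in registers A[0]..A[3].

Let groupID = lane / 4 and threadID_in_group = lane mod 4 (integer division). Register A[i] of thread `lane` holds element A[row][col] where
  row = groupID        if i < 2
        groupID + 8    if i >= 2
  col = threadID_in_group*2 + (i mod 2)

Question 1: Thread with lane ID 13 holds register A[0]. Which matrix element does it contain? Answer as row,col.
3,2

lane 13=>13/4=3, 13 mod 4=1
i=0  r:3+0=>3  c:2·1+0=>2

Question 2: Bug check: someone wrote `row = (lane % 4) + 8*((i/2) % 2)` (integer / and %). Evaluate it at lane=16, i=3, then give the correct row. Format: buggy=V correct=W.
buggy=8 correct=12

`(lane % 4) + 8*((i/2) % 2)`[16,3]->8
lane 16: gid=4 (16/4), tid=0 (16%4)
i=3: r=4+8=12, c=0*2+1=1
row: 8 vs 12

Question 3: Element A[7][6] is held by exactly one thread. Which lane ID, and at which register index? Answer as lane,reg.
r=7⇒gr=7,Rb=0  c=6⇒th=3,odd=0
L=7*4+3=31  i=0*2+0=0

31,0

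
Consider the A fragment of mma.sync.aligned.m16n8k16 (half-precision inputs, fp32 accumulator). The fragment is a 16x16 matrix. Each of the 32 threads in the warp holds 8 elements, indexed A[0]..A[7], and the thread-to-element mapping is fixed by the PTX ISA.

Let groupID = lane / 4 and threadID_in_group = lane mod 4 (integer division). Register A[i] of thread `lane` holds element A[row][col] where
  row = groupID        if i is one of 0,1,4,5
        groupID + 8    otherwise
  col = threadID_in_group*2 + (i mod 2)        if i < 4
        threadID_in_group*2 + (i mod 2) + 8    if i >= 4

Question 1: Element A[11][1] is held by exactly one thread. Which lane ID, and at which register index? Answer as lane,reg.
12,3

r=11⇒gr=3,Rb=1  c=1⇒Cb=0,th=0,odd=1
L=3*4+0=12  i=0*4+1*2+1=3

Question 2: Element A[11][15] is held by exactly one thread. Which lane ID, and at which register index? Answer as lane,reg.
r: 11->gid=3,r8=1  c: 15->c8=1,tid=3,i&1=1
L=3*4+3=15  i=1*4+1*2+1=7

15,7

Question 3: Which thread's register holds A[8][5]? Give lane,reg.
r:8=>grp=0,rB=1  c:5=>cB=0,tig=2,lo=1
L=0*4+2=2  i=0*4+1*2+1=3

2,3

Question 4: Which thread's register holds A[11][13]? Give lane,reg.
r: 11->gid=3,r8=1  c: 13->c8=1,tid=2,i&1=1
L=3*4+2=14  i=1*4+1*2+1=7

14,7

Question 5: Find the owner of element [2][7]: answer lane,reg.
11,1

r:2=>grp=2,rB=0  c:7=>cB=0,tig=3,lo=1
L=2*4+3=11  i=0*4+0*2+1=1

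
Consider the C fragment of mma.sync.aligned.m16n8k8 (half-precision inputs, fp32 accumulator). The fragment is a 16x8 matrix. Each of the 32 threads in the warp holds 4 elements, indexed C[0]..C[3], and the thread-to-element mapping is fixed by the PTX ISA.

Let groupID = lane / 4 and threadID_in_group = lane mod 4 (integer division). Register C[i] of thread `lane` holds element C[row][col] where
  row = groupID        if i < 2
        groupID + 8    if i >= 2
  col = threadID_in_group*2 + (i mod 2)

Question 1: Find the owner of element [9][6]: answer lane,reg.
7,2

r=9→G=1,rhi=1  c=6→T=3,p=0
L=1*4+3=7  i=1*2+0=2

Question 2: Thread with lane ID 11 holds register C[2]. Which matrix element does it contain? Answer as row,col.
10,6

11: G=2,T=3
[2] (2+8,3*2+0) = (10,6)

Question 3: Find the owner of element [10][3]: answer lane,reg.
r=10->g=2,rb=1  c=3->t=1,b0=1
L=2*4+1=9  i=1*2+1=3

9,3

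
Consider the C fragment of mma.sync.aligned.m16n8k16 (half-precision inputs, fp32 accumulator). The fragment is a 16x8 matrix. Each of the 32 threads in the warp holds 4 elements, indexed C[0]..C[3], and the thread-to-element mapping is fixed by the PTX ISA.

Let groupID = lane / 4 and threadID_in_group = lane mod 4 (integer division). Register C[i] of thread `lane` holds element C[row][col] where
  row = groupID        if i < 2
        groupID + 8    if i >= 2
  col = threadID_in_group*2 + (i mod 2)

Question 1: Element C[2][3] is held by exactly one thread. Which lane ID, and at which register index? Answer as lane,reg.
r: 2->gid=2,r8=0  c: 3->tid=1,i&1=1
L=2*4+1=9  i=0*2+1=1

9,1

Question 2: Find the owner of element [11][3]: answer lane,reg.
r:11=>grp=3,rB=1  c:3=>tig=1,lo=1
L=3*4+1=13  i=1*2+1=3

13,3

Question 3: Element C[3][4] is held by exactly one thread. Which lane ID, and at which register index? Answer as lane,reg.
r:3=>grp=3,rB=0  c:4=>tig=2,lo=0
L=3*4+2=14  i=0*2+0=0

14,0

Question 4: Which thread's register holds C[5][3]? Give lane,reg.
r:5=>grp=5,rB=0  c:3=>tig=1,lo=1
L=5*4+1=21  i=0*2+1=1

21,1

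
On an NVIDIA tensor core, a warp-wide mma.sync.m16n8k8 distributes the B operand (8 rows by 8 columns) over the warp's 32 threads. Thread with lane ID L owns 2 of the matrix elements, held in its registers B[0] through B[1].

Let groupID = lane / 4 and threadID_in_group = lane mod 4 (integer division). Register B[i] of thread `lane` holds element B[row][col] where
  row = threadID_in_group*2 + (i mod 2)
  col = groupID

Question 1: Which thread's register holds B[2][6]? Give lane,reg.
25,0

c=6⇒gr=6  r=2⇒th=1,odd=0
L=6*4+1=25  i=0=0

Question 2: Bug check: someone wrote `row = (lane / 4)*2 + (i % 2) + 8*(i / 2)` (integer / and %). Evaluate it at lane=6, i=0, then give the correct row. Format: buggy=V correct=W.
buggy=2 correct=4

`(lane / 4)*2 + (i % 2) + 8*(i / 2)`[6,0]→2
lane 6→6/4=1, 6 mod 4=2
i=0  r:2·2+0→4  c:1
row: 2 vs 4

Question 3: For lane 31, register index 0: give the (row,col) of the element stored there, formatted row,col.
L=31⇒gr=31>>2=7, th=31&3=3
[0]⇒row 3·2+0=6  col gr=7

6,7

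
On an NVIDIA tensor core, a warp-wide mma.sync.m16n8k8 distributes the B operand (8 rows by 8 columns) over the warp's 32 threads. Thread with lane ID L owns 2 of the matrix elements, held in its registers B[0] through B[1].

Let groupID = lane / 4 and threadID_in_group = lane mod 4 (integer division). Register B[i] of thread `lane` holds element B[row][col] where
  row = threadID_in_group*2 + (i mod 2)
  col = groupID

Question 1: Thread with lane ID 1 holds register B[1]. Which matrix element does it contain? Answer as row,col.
lane 1: G=0 (1/4), T=1 (1%4)
i=1: r=1*2+1=3, c=G=0

3,0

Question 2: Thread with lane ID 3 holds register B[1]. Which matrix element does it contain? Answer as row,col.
7,0

3: g=0,t=3
[1] (3*2+1,0) = (7,0)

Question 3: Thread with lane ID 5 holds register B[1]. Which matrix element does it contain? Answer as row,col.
3,1

lane 5: gr=1 (5/4), th=1 (5%4)
i=1: r=1*2+1=3, c=gr=1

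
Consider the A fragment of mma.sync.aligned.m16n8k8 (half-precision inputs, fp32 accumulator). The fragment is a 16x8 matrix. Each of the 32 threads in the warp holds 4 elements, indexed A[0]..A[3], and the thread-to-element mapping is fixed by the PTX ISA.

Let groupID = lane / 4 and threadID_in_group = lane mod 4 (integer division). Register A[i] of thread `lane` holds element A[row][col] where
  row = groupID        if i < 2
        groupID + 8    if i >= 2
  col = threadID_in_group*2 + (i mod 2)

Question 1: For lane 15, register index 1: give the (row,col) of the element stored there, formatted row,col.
lane 15: gid=3 (15/4), tid=3 (15%4)
i=1: r=3+0=3, c=3*2+1=7

3,7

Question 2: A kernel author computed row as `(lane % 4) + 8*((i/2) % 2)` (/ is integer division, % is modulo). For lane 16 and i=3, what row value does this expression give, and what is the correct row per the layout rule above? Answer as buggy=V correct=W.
`(lane % 4) + 8*((i/2) % 2)`[16,3]→8
lane 16→16/4=4, 16 mod 4=0
i=3  r:4+8→12  c:2·0+1→1
row: 8 vs 12

buggy=8 correct=12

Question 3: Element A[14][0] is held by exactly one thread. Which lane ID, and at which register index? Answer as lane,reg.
r: 14->gid=6,r8=1  c: 0->tid=0,i&1=0
L=6*4+0=24  i=1*2+0=2

24,2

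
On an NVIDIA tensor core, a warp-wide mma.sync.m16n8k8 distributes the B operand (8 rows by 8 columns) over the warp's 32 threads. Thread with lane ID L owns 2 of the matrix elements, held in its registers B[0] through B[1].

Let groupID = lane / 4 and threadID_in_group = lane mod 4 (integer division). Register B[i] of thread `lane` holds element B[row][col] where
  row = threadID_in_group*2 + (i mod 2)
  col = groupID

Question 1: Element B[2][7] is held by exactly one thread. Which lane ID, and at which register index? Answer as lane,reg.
c=7→G=7  r=2→T=1,p=0
L=7*4+1=29  i=0=0

29,0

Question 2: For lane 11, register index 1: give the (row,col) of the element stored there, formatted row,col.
7,2

L=11→G=11>>2=2, T=11&3=3
[1]→row 3·2+1=7  col G=2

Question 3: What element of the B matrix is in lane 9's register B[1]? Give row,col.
9: g=2,t=1
[1] (1*2+1,2) = (3,2)

3,2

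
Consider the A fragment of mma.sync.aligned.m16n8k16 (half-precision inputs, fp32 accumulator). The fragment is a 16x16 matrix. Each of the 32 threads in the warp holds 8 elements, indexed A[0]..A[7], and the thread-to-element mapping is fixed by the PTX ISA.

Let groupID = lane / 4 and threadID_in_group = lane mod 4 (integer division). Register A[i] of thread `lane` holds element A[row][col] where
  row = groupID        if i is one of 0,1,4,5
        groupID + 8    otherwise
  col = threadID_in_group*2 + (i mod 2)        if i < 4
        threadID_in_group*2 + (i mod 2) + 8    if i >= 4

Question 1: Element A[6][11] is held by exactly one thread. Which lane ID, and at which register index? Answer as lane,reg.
25,5

r=6⇒gr=6,Rb=0  c=11⇒Cb=1,th=1,odd=1
L=6*4+1=25  i=1*4+0*2+1=5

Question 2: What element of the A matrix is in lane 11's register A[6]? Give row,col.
L=11→G=11>>2=2, T=11&3=3
[6]→row 2+8=10  col 3·2+0+8=14

10,14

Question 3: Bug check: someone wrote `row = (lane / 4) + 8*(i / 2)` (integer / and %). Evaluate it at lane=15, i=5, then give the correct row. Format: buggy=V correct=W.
buggy=19 correct=3

`(lane / 4) + 8*(i / 2)`[15,5]->19
lane 15->15/4=3, 15 mod 4=3
i=5  r:3+0->3  c:2·3+1+8->15
row: 19 vs 3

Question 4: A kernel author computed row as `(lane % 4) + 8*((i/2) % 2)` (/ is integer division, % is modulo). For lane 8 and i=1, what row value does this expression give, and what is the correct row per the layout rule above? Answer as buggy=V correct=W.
buggy=0 correct=2

`(lane % 4) + 8*((i/2) % 2)`[8,1]=>0
lane 8: grp=2 (8/4), tig=0 (8%4)
i=1: r=2+0=2, c=0*2+1+0=1
row: 0 vs 2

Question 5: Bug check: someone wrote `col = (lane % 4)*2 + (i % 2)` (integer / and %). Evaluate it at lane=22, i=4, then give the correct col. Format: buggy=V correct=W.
`(lane % 4)*2 + (i % 2)`[22,4]->4
lane 22->22/4=5, 22 mod 4=2
i=4  r:5+0->5  c:2·2+0+8->12
col: 4 vs 12

buggy=4 correct=12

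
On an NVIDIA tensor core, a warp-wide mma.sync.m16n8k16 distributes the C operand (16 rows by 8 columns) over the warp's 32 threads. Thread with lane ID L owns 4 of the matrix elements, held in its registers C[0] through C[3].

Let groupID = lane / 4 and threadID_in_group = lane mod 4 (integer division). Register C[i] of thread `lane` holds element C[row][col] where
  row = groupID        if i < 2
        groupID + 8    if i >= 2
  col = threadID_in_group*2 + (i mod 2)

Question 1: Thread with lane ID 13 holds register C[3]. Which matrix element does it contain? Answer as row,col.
lane 13=>13/4=3, 13 mod 4=1
i=3  r:3+8=>11  c:2·1+1=>3

11,3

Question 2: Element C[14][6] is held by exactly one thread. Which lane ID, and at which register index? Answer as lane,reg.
r:14=>grp=6,rB=1  c:6=>tig=3,lo=0
L=6*4+3=27  i=1*2+0=2

27,2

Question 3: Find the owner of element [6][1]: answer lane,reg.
r=6⇒gr=6,Rb=0  c=1⇒th=0,odd=1
L=6*4+0=24  i=0*2+1=1

24,1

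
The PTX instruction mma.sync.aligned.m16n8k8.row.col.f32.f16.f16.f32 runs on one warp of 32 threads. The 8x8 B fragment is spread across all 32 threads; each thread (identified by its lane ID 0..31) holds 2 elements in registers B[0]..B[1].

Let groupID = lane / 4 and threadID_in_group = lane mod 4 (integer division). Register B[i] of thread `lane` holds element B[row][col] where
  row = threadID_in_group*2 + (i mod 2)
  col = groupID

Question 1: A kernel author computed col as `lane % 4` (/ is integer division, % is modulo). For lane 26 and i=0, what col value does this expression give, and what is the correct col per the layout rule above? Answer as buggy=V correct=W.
buggy=2 correct=6

`lane % 4`[26,0]->2
lane 26: gid=6 (26/4), tid=2 (26%4)
i=0: r=2*2+0=4, c=gid=6
col: 2 vs 6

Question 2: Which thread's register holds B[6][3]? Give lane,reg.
c=3->g=3  r=6->t=3,b0=0
L=3*4+3=15  i=0=0

15,0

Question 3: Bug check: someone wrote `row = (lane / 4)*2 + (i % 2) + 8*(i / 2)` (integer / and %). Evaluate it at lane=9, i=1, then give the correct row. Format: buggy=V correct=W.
`(lane / 4)*2 + (i % 2) + 8*(i / 2)`[9,1]⇒5
9: gr=2,th=1
[1] (1*2+1,2) = (3,2)
row: 5 vs 3

buggy=5 correct=3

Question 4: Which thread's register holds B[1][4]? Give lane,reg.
16,1

c=4⇒gr=4  r=1⇒th=0,odd=1
L=4*4+0=16  i=1=1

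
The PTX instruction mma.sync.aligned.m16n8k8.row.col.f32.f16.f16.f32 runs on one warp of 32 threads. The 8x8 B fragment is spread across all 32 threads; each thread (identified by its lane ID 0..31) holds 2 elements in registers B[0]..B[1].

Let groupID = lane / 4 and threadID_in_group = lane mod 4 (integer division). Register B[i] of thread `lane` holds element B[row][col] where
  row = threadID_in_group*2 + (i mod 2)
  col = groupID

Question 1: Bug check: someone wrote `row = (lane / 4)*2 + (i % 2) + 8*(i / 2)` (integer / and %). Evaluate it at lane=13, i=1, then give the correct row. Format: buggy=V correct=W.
`(lane / 4)*2 + (i % 2) + 8*(i / 2)`[13,1]→7
13: G=3,T=1
[1] (1*2+1,3) = (3,3)
row: 7 vs 3

buggy=7 correct=3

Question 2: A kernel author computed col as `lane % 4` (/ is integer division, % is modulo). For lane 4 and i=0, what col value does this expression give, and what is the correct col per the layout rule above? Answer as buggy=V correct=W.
buggy=0 correct=1

`lane % 4`[4,0]=>0
L=4=>grp=4>>2=1, tig=4&3=0
[0]=>row 0·2+0=0  col grp=1
col: 0 vs 1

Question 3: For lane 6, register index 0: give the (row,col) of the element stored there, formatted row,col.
4,1

L=6⇒gr=6>>2=1, th=6&3=2
[0]⇒row 2·2+0=4  col gr=1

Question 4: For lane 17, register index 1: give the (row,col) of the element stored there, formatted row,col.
3,4

L=17→G=17>>2=4, T=17&3=1
[1]→row 1·2+1=3  col G=4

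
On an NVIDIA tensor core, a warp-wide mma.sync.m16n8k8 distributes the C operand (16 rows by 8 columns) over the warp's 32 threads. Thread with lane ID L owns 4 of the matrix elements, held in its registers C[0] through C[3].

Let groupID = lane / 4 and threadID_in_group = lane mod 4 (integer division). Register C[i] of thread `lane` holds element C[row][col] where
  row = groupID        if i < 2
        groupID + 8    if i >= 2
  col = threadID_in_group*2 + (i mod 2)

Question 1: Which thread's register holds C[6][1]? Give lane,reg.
24,1

r:6=>grp=6,rB=0  c:1=>tig=0,lo=1
L=6*4+0=24  i=0*2+1=1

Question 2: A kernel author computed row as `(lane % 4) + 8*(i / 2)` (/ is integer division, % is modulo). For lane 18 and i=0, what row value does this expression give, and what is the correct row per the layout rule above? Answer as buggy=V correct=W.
`(lane % 4) + 8*(i / 2)`[18,0]→2
lane 18: G=4 (18/4), T=2 (18%4)
i=0: r=4+0=4, c=2*2+0=4
row: 2 vs 4

buggy=2 correct=4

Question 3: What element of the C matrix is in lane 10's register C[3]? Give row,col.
10,5

lane 10: gr=2 (10/4), th=2 (10%4)
i=3: r=2+8=10, c=2*2+1=5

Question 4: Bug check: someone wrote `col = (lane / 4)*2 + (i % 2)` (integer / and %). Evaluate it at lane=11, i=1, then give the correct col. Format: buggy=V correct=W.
`(lane / 4)*2 + (i % 2)`[11,1]→5
11: G=2,T=3
[1] (2+0,3*2+1) = (2,7)
col: 5 vs 7

buggy=5 correct=7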